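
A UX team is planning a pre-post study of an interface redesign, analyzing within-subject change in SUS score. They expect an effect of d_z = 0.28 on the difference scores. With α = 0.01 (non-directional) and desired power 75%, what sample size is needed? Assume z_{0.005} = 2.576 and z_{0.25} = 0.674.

n = 135 pairs

For a paired (one-sample on differences) test: n = ((z_{α/2} + z_β) / d)².
z_{α/2} + z_β = 2.576 + 0.674 = 3.250.
n = (3.250 / 0.28)² = 11.607² = 134.73.
Round up.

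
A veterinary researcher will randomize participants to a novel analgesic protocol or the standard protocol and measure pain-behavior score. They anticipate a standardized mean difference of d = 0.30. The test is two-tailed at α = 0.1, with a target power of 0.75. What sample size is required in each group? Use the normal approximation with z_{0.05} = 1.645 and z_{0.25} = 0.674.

For two independent groups with equal n: n = 2·((z_{α/2} + z_β) / d)².
z_{α/2} + z_β = 1.645 + 0.674 = 2.319.
n = 2 × (2.319 / 0.30)² = 2 × 7.730² = 2 × 59.75 = 119.5.
Round up to the next whole participant.

n = 120 per group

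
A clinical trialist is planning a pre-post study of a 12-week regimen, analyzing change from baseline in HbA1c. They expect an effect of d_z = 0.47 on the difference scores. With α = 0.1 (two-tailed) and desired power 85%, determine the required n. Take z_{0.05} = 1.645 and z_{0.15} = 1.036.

n = 33 pairs

For a paired (one-sample on differences) test: n = ((z_{α/2} + z_β) / d)².
z_{α/2} + z_β = 1.645 + 1.036 = 2.681.
n = (2.681 / 0.47)² = 5.704² = 32.54.
Round up.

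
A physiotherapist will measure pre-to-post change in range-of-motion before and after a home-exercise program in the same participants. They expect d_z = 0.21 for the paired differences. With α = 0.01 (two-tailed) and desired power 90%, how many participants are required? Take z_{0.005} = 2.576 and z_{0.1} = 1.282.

For a paired (one-sample on differences) test: n = ((z_{α/2} + z_β) / d)².
z_{α/2} + z_β = 2.576 + 1.282 = 3.858.
n = (3.858 / 0.21)² = 18.371² = 337.51.
Round up.

n = 338 pairs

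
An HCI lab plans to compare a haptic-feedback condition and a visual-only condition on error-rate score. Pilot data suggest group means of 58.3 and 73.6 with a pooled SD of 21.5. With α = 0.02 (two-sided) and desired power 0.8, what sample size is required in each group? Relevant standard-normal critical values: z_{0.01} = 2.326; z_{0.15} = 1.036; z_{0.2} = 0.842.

Cohen's d = |M₁ − M₂| / SD_pooled = |58.3 − 73.6| / 21.5 = 15.3 / 21.5 = 0.712.
For two independent groups with equal n: n = 2·((z_{α/2} + z_β) / d)².
z_{α/2} + z_β = 2.326 + 0.842 = 3.168.
n = 2 × (3.168 / 0.712)² = 2 × 4.449² = 2 × 19.80 = 39.6.
Round up to the next whole participant.

n = 40 per group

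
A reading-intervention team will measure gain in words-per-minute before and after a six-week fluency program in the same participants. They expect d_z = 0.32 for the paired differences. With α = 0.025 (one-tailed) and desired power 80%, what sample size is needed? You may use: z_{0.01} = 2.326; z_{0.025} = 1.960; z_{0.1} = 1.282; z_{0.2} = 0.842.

For a paired (one-sample on differences) test: n = ((z_{α} + z_β) / d)².
z_{α} + z_β = 1.960 + 0.842 = 2.802.
n = (2.802 / 0.32)² = 8.756² = 76.67.
Round up.

n = 77 pairs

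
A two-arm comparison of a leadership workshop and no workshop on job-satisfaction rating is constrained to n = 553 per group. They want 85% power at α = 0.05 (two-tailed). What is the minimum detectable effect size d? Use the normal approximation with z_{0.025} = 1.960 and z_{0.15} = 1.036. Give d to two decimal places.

For two independent groups of n = 553 each: d_min = (z_{α/2} + z_β)·√(2/n).
z-sum = 1.960 + 1.036 = 2.996.
d_min = 2.996 × √(2/553) = 2.996 × 0.0601 = 0.180.

d_min ≈ 0.18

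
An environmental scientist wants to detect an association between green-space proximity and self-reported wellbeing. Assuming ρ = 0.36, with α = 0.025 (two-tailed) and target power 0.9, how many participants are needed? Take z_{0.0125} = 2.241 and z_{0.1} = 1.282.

Fisher's z: C = ½·ln((1+r)/(1−r)) = ½·ln(2.1250) = 0.3769.
n = ((z_{α/2} + z_β)/C)² + 3.
(2.241 + 1.282) / 0.3769 = 3.523 / 0.3769 = 9.347.
n = 9.347² + 3 = 87.37 + 3 = 90.4.
Round up.

n = 91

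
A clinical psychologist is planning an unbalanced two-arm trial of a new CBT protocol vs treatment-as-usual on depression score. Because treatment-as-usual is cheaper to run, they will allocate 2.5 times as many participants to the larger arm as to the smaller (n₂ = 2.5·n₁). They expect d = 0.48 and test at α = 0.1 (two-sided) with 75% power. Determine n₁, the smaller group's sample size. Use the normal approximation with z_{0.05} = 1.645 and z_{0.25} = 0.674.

With allocation ratio k = n₂/n₁ = 2.5, Var(x̄₁−x̄₂) = σ²(1/n₁ + 1/(k·n₁)) = σ²·(k+1)/(k·n₁).
So n₁ = (1 + 1/k)·((z_{α/2} + z_β)/d)² = 1.400 × (2.319/0.48)².
n₁ = 1.400 × 23.34 = 32.7.
Round up: n₁ = 33, giving n₂ = ⌈2.5 × 33⌉ = ⌈82.5⌉ = 83.

n₁ = 33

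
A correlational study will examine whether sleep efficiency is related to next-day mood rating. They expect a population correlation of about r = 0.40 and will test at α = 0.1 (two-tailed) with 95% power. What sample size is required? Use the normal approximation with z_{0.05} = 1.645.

Fisher's z: C = ½·ln((1+r)/(1−r)) = ½·ln(2.3333) = 0.4236.
n = ((z_{α/2} + z_β)/C)² + 3.
(1.645 + 1.645) / 0.4236 = 3.290 / 0.4236 = 7.767.
n = 7.767² + 3 = 60.32 + 3 = 63.3.
Round up.

n = 64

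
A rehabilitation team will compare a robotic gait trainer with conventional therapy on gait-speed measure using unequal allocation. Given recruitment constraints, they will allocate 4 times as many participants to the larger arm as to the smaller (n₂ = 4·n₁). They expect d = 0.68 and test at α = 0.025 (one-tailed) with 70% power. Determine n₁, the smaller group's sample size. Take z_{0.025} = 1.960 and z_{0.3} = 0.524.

n₁ = 17

With allocation ratio k = n₂/n₁ = 4, Var(x̄₁−x̄₂) = σ²(1/n₁ + 1/(k·n₁)) = σ²·(k+1)/(k·n₁).
So n₁ = (1 + 1/k)·((z_{α} + z_β)/d)² = 1.250 × (2.484/0.68)².
n₁ = 1.250 × 13.34 = 16.7.
Round up: n₁ = 17, giving n₂ = 4 × 17 = 68.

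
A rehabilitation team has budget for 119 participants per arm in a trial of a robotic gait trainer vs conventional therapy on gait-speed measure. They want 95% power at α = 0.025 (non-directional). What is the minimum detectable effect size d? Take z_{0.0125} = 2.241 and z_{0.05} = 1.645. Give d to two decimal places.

For two independent groups of n = 119 each: d_min = (z_{α/2} + z_β)·√(2/n).
z-sum = 2.241 + 1.645 = 3.886.
d_min = 3.886 × √(2/119) = 3.886 × 0.1296 = 0.504.

d_min ≈ 0.50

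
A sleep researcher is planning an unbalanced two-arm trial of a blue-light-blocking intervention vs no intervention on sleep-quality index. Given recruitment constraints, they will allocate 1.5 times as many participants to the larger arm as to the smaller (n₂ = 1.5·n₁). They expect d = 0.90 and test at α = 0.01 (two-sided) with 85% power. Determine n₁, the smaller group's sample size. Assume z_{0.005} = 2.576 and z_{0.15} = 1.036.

With allocation ratio k = n₂/n₁ = 1.5, Var(x̄₁−x̄₂) = σ²(1/n₁ + 1/(k·n₁)) = σ²·(k+1)/(k·n₁).
So n₁ = (1 + 1/k)·((z_{α/2} + z_β)/d)² = 1.667 × (3.612/0.90)².
n₁ = 1.667 × 16.11 = 26.8.
Round up: n₁ = 27, giving n₂ = ⌈1.5 × 27⌉ = ⌈40.5⌉ = 41.

n₁ = 27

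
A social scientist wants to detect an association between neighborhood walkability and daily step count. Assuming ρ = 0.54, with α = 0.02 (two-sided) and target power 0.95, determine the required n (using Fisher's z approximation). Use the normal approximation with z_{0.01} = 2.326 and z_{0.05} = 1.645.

n = 47

Fisher's z: C = ½·ln((1+r)/(1−r)) = ½·ln(3.3478) = 0.6042.
n = ((z_{α/2} + z_β)/C)² + 3.
(2.326 + 1.645) / 0.6042 = 3.971 / 0.6042 = 6.572.
n = 6.572² + 3 = 43.20 + 3 = 46.2.
Round up.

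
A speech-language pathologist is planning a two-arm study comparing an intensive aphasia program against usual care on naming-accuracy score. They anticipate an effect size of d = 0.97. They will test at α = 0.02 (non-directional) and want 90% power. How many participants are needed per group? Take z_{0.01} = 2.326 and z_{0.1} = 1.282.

n = 28 per group

For two independent groups with equal n: n = 2·((z_{α/2} + z_β) / d)².
z_{α/2} + z_β = 2.326 + 1.282 = 3.608.
n = 2 × (3.608 / 0.97)² = 2 × 3.720² = 2 × 13.84 = 27.7.
Round up to the next whole participant.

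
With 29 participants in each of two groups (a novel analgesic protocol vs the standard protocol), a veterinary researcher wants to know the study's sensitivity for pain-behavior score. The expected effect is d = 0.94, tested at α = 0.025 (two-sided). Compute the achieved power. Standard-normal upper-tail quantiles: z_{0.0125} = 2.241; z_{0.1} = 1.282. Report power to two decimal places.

For two equal groups, power = Φ(d·√(n/2) − z_{α/2}).
d·√(n/2) = 0.94 × √(29/2) = 0.94 × 3.808 = 3.579.
z_β = 3.579 − 2.241 = 1.338.
Power = Φ(1.338) = 0.910.

power ≈ 0.91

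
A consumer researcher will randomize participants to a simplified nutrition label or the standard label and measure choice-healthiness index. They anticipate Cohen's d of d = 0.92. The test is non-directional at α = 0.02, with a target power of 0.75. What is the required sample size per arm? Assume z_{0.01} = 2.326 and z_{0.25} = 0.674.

For two independent groups with equal n: n = 2·((z_{α/2} + z_β) / d)².
z_{α/2} + z_β = 2.326 + 0.674 = 3.000.
n = 2 × (3.000 / 0.92)² = 2 × 3.261² = 2 × 10.63 = 21.3.
Round up to the next whole participant.

n = 22 per group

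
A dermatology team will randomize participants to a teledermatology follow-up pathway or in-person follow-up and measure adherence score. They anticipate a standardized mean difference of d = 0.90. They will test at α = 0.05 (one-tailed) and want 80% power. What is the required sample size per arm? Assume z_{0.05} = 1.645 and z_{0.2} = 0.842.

For two independent groups with equal n: n = 2·((z_{α} + z_β) / d)².
z_{α} + z_β = 1.645 + 0.842 = 2.487.
n = 2 × (2.487 / 0.90)² = 2 × 2.763² = 2 × 7.64 = 15.3.
Round up to the next whole participant.

n = 16 per group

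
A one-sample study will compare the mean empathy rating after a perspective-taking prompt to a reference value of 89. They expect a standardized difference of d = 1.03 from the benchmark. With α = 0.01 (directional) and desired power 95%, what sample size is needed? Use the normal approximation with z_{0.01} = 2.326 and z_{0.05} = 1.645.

For a one-sample test: n = ((z_{α} + z_β) / d)².
z_{α} + z_β = 2.326 + 1.645 = 3.971.
n = (3.971 / 1.03)² = 3.855² = 14.86.
Round up.

n = 15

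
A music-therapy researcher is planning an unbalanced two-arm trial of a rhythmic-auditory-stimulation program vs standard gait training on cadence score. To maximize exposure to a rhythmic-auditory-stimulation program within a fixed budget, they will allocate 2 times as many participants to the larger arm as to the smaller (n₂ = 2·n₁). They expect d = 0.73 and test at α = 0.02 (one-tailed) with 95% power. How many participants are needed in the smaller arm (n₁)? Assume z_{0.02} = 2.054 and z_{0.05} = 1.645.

With allocation ratio k = n₂/n₁ = 2, Var(x̄₁−x̄₂) = σ²(1/n₁ + 1/(k·n₁)) = σ²·(k+1)/(k·n₁).
So n₁ = (1 + 1/k)·((z_{α} + z_β)/d)² = 1.500 × (3.699/0.73)².
n₁ = 1.500 × 25.68 = 38.5.
Round up: n₁ = 39, giving n₂ = 2 × 39 = 78.

n₁ = 39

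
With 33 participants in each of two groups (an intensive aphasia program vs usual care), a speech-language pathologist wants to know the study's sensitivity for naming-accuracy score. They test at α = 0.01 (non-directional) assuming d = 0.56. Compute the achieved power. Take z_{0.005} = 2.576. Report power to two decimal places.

power ≈ 0.38

For two equal groups, power = Φ(d·√(n/2) − z_{α/2}).
d·√(n/2) = 0.56 × √(33/2) = 0.56 × 4.062 = 2.275.
z_β = 2.275 − 2.576 = -0.301.
Power = Φ(-0.301) = 0.382.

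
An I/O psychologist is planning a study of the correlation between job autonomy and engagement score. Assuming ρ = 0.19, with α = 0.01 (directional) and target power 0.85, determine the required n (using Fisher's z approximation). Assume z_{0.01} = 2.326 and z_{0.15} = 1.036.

n = 309

Fisher's z: C = ½·ln((1+r)/(1−r)) = ½·ln(1.4691) = 0.1923.
n = ((z_{α} + z_β)/C)² + 3.
(2.326 + 1.036) / 0.1923 = 3.362 / 0.1923 = 17.483.
n = 17.483² + 3 = 305.66 + 3 = 308.7.
Round up.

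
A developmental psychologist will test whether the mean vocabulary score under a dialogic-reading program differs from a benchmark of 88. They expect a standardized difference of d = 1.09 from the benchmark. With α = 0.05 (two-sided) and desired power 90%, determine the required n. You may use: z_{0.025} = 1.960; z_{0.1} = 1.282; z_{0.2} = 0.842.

For a one-sample test: n = ((z_{α/2} + z_β) / d)².
z_{α/2} + z_β = 1.960 + 1.282 = 3.242.
n = (3.242 / 1.09)² = 2.974² = 8.85.
Round up.

n = 9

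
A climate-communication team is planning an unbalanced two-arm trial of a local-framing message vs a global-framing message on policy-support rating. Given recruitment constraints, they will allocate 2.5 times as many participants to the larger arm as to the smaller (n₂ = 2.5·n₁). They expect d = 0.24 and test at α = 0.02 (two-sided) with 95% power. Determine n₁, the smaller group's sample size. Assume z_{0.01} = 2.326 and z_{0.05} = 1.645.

n₁ = 384

With allocation ratio k = n₂/n₁ = 2.5, Var(x̄₁−x̄₂) = σ²(1/n₁ + 1/(k·n₁)) = σ²·(k+1)/(k·n₁).
So n₁ = (1 + 1/k)·((z_{α/2} + z_β)/d)² = 1.400 × (3.971/0.24)².
n₁ = 1.400 × 273.76 = 383.3.
Round up: n₁ = 384, giving n₂ = 2.5 × 384 = 960.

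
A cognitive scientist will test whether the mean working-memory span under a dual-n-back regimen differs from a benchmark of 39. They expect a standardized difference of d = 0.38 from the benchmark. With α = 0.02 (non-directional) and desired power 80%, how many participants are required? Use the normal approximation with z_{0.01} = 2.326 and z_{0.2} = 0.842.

n = 70

For a one-sample test: n = ((z_{α/2} + z_β) / d)².
z_{α/2} + z_β = 2.326 + 0.842 = 3.168.
n = (3.168 / 0.38)² = 8.337² = 69.50.
Round up.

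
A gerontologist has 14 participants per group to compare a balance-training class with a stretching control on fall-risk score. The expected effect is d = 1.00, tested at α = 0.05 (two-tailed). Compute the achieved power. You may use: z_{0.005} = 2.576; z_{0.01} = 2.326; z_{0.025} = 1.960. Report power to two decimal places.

power ≈ 0.75

For two equal groups, power = Φ(d·√(n/2) − z_{α/2}).
d·√(n/2) = 1.00 × √(14/2) = 1.00 × 2.646 = 2.646.
z_β = 2.646 − 1.960 = 0.686.
Power = Φ(0.686) = 0.754.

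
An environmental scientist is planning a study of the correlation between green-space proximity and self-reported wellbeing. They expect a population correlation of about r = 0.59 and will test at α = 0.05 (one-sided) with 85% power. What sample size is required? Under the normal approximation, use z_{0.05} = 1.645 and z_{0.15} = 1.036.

Fisher's z: C = ½·ln((1+r)/(1−r)) = ½·ln(3.8780) = 0.6777.
n = ((z_{α} + z_β)/C)² + 3.
(1.645 + 1.036) / 0.6777 = 2.681 / 0.6777 = 3.956.
n = 3.956² + 3 = 15.65 + 3 = 18.7.
Round up.

n = 19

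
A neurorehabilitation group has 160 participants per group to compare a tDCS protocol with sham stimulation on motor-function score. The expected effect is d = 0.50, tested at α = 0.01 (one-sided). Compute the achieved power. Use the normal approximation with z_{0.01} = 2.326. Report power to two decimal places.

power ≈ 0.98

For two equal groups, power = Φ(d·√(n/2) − z_{α}).
d·√(n/2) = 0.50 × √(160/2) = 0.50 × 8.944 = 4.472.
z_β = 4.472 − 2.326 = 2.146.
Power = Φ(2.146) = 0.984.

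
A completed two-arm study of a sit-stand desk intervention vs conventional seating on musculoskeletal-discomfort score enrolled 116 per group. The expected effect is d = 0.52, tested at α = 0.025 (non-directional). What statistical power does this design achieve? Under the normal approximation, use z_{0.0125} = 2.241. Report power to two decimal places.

For two equal groups, power = Φ(d·√(n/2) − z_{α/2}).
d·√(n/2) = 0.52 × √(116/2) = 0.52 × 7.616 = 3.960.
z_β = 3.960 − 2.241 = 1.719.
Power = Φ(1.719) = 0.957.

power ≈ 0.96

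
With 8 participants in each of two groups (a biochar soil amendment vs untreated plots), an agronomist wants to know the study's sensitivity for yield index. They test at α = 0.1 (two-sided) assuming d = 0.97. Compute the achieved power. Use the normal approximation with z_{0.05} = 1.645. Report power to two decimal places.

power ≈ 0.62

For two equal groups, power = Φ(d·√(n/2) − z_{α/2}).
d·√(n/2) = 0.97 × √(8/2) = 0.97 × 2.000 = 1.940.
z_β = 1.940 − 1.645 = 0.295.
Power = Φ(0.295) = 0.616.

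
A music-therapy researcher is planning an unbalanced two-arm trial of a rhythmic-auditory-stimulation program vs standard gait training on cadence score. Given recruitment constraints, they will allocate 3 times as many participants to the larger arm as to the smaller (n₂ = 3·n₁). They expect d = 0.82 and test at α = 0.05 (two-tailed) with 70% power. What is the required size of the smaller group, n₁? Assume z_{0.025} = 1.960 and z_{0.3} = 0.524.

With allocation ratio k = n₂/n₁ = 3, Var(x̄₁−x̄₂) = σ²(1/n₁ + 1/(k·n₁)) = σ²·(k+1)/(k·n₁).
So n₁ = (1 + 1/k)·((z_{α/2} + z_β)/d)² = 1.333 × (2.484/0.82)².
n₁ = 1.333 × 9.18 = 12.2.
Round up: n₁ = 13, giving n₂ = 3 × 13 = 39.

n₁ = 13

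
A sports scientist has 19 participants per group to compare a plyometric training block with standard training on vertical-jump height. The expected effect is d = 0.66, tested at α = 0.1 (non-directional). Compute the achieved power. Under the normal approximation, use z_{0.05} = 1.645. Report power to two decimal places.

For two equal groups, power = Φ(d·√(n/2) − z_{α/2}).
d·√(n/2) = 0.66 × √(19/2) = 0.66 × 3.082 = 2.034.
z_β = 2.034 − 1.645 = 0.389.
Power = Φ(0.389) = 0.651.

power ≈ 0.65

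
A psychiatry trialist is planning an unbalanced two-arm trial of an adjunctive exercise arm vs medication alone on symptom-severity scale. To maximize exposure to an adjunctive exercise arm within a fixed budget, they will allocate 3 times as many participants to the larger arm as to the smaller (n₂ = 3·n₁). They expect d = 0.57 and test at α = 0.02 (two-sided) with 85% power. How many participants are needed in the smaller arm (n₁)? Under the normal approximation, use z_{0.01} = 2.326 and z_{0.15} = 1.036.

n₁ = 47

With allocation ratio k = n₂/n₁ = 3, Var(x̄₁−x̄₂) = σ²(1/n₁ + 1/(k·n₁)) = σ²·(k+1)/(k·n₁).
So n₁ = (1 + 1/k)·((z_{α/2} + z_β)/d)² = 1.333 × (3.362/0.57)².
n₁ = 1.333 × 34.79 = 46.4.
Round up: n₁ = 47, giving n₂ = 3 × 47 = 141.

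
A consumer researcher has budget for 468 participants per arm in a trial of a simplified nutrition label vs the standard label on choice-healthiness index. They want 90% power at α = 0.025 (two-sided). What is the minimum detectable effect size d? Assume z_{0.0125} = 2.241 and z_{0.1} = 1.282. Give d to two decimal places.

d_min ≈ 0.23

For two independent groups of n = 468 each: d_min = (z_{α/2} + z_β)·√(2/n).
z-sum = 2.241 + 1.282 = 3.523.
d_min = 3.523 × √(2/468) = 3.523 × 0.0654 = 0.230.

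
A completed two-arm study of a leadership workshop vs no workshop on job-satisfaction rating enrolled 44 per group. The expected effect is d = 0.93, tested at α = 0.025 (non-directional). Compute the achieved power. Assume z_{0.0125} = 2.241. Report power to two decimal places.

For two equal groups, power = Φ(d·√(n/2) − z_{α/2}).
d·√(n/2) = 0.93 × √(44/2) = 0.93 × 4.690 = 4.362.
z_β = 4.362 − 2.241 = 2.121.
Power = Φ(2.121) = 0.983.

power ≈ 0.98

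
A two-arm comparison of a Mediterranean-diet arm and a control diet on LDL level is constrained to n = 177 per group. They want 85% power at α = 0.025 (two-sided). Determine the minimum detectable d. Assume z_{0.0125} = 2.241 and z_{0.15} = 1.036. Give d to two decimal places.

For two independent groups of n = 177 each: d_min = (z_{α/2} + z_β)·√(2/n).
z-sum = 2.241 + 1.036 = 3.277.
d_min = 3.277 × √(2/177) = 3.277 × 0.1063 = 0.348.

d_min ≈ 0.35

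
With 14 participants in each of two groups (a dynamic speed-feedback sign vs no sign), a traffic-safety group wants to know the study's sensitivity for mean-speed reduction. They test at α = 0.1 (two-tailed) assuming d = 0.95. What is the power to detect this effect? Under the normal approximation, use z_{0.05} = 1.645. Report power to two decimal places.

For two equal groups, power = Φ(d·√(n/2) − z_{α/2}).
d·√(n/2) = 0.95 × √(14/2) = 0.95 × 2.646 = 2.513.
z_β = 2.513 − 1.645 = 0.868.
Power = Φ(0.868) = 0.807.

power ≈ 0.81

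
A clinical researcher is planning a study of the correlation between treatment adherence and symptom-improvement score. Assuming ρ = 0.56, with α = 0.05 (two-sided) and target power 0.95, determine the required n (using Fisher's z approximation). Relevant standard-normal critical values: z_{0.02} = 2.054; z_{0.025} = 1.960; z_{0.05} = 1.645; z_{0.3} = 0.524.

n = 36

Fisher's z: C = ½·ln((1+r)/(1−r)) = ½·ln(3.5455) = 0.6328.
n = ((z_{α/2} + z_β)/C)² + 3.
(1.960 + 1.645) / 0.6328 = 3.605 / 0.6328 = 5.697.
n = 5.697² + 3 = 32.45 + 3 = 35.5.
Round up.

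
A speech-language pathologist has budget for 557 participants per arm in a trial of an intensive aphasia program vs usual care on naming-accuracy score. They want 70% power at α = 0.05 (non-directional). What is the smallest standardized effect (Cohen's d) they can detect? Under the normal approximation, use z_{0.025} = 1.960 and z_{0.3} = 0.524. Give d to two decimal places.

d_min ≈ 0.15

For two independent groups of n = 557 each: d_min = (z_{α/2} + z_β)·√(2/n).
z-sum = 1.960 + 0.524 = 2.484.
d_min = 2.484 × √(2/557) = 2.484 × 0.0599 = 0.149.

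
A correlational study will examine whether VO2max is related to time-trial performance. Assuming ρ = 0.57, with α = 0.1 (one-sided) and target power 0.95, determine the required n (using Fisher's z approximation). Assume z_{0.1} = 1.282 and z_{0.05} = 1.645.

Fisher's z: C = ½·ln((1+r)/(1−r)) = ½·ln(3.6512) = 0.6475.
n = ((z_{α} + z_β)/C)² + 3.
(1.282 + 1.645) / 0.6475 = 2.927 / 0.6475 = 4.520.
n = 4.520² + 3 = 20.43 + 3 = 23.4.
Round up.

n = 24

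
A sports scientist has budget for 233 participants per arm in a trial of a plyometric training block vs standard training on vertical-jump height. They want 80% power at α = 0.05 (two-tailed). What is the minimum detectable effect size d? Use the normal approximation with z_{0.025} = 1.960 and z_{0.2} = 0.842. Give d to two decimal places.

d_min ≈ 0.26

For two independent groups of n = 233 each: d_min = (z_{α/2} + z_β)·√(2/n).
z-sum = 1.960 + 0.842 = 2.802.
d_min = 2.802 × √(2/233) = 2.802 × 0.0926 = 0.260.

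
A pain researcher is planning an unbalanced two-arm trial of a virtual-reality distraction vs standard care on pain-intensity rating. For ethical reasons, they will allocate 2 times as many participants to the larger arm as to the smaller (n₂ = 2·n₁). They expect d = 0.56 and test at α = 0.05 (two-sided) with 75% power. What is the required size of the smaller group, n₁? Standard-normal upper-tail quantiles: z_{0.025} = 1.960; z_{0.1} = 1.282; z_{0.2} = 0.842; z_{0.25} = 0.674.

n₁ = 34

With allocation ratio k = n₂/n₁ = 2, Var(x̄₁−x̄₂) = σ²(1/n₁ + 1/(k·n₁)) = σ²·(k+1)/(k·n₁).
So n₁ = (1 + 1/k)·((z_{α/2} + z_β)/d)² = 1.500 × (2.634/0.56)².
n₁ = 1.500 × 22.12 = 33.2.
Round up: n₁ = 34, giving n₂ = 2 × 34 = 68.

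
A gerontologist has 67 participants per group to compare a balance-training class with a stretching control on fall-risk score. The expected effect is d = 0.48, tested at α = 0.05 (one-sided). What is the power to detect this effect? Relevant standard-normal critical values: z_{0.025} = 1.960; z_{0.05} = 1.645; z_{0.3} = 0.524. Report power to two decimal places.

For two equal groups, power = Φ(d·√(n/2) − z_{α}).
d·√(n/2) = 0.48 × √(67/2) = 0.48 × 5.788 = 2.778.
z_β = 2.778 − 1.645 = 1.133.
Power = Φ(1.133) = 0.871.

power ≈ 0.87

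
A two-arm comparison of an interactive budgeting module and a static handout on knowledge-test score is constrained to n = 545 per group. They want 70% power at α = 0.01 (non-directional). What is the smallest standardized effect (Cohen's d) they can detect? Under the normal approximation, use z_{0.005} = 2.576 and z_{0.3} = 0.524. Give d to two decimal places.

d_min ≈ 0.19

For two independent groups of n = 545 each: d_min = (z_{α/2} + z_β)·√(2/n).
z-sum = 2.576 + 0.524 = 3.100.
d_min = 3.100 × √(2/545) = 3.100 × 0.0606 = 0.188.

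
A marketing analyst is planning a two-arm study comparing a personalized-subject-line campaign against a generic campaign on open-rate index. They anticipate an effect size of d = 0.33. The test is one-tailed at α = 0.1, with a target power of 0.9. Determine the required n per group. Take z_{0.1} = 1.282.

For two independent groups with equal n: n = 2·((z_{α} + z_β) / d)².
z_{α} + z_β = 1.282 + 1.282 = 2.564.
n = 2 × (2.564 / 0.33)² = 2 × 7.770² = 2 × 60.37 = 120.7.
Round up to the next whole participant.

n = 121 per group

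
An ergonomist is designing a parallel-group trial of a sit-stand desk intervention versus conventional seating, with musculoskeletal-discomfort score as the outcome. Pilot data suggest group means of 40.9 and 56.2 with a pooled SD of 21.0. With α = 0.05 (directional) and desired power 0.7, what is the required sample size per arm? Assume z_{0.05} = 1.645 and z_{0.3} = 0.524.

Cohen's d = |M₁ − M₂| / SD_pooled = |40.9 − 56.2| / 21.0 = 15.3 / 21.0 = 0.729.
For two independent groups with equal n: n = 2·((z_{α} + z_β) / d)².
z_{α} + z_β = 1.645 + 0.524 = 2.169.
n = 2 × (2.169 / 0.729)² = 2 × 2.975² = 2 × 8.85 = 17.7.
Round up to the next whole participant.

n = 18 per group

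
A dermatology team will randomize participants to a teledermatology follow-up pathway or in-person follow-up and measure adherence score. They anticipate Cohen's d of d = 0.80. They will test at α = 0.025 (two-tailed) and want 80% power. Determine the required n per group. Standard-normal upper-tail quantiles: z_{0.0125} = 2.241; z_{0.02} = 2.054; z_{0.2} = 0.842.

For two independent groups with equal n: n = 2·((z_{α/2} + z_β) / d)².
z_{α/2} + z_β = 2.241 + 0.842 = 3.083.
n = 2 × (3.083 / 0.80)² = 2 × 3.854² = 2 × 14.85 = 29.7.
Round up to the next whole participant.

n = 30 per group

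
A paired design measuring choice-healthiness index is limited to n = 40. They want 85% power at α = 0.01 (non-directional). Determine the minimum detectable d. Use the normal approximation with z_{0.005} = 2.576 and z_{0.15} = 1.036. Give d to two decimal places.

For a single sample (or paired design) of n = 40: d_min = (z_{α/2} + z_β)/√n.
z-sum = 2.576 + 1.036 = 3.612.
d_min = 3.612 / √40 = 3.612 / 6.325 = 0.571.

d_min ≈ 0.57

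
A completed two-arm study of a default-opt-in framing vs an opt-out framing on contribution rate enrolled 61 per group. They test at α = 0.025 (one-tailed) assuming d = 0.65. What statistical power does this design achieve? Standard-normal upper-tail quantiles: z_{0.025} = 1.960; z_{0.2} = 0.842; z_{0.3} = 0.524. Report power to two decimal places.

power ≈ 0.95

For two equal groups, power = Φ(d·√(n/2) − z_{α}).
d·√(n/2) = 0.65 × √(61/2) = 0.65 × 5.523 = 3.590.
z_β = 3.590 − 1.960 = 1.630.
Power = Φ(1.630) = 0.948.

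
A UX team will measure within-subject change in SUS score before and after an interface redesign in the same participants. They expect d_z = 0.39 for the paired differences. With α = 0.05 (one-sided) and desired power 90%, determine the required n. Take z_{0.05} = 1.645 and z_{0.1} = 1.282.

n = 57 pairs

For a paired (one-sample on differences) test: n = ((z_{α} + z_β) / d)².
z_{α} + z_β = 1.645 + 1.282 = 2.927.
n = (2.927 / 0.39)² = 7.505² = 56.33.
Round up.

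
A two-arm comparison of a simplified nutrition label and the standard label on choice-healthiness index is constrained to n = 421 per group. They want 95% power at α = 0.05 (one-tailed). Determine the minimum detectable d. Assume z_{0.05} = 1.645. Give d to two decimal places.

For two independent groups of n = 421 each: d_min = (z_{α} + z_β)·√(2/n).
z-sum = 1.645 + 1.645 = 3.290.
d_min = 3.290 × √(2/421) = 3.290 × 0.0689 = 0.227.

d_min ≈ 0.23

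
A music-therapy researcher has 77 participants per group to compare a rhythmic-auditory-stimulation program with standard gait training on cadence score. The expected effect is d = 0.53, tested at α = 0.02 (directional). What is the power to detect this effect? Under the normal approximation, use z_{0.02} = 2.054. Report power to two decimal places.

power ≈ 0.89

For two equal groups, power = Φ(d·√(n/2) − z_{α}).
d·√(n/2) = 0.53 × √(77/2) = 0.53 × 6.205 = 3.289.
z_β = 3.289 − 2.054 = 1.235.
Power = Φ(1.235) = 0.892.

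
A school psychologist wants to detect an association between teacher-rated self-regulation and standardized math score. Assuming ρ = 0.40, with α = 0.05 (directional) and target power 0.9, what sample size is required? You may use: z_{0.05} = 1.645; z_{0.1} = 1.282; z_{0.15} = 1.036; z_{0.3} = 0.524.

Fisher's z: C = ½·ln((1+r)/(1−r)) = ½·ln(2.3333) = 0.4236.
n = ((z_{α} + z_β)/C)² + 3.
(1.645 + 1.282) / 0.4236 = 2.927 / 0.4236 = 6.910.
n = 6.910² + 3 = 47.75 + 3 = 50.7.
Round up.

n = 51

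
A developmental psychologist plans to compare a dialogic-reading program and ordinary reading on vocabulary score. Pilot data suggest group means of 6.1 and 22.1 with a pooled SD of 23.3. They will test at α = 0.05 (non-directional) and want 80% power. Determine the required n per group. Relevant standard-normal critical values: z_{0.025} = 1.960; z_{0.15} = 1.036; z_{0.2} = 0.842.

n = 34 per group

Cohen's d = |M₁ − M₂| / SD_pooled = |6.1 − 22.1| / 23.3 = 16.0 / 23.3 = 0.687.
For two independent groups with equal n: n = 2·((z_{α/2} + z_β) / d)².
z_{α/2} + z_β = 1.960 + 0.842 = 2.802.
n = 2 × (2.802 / 0.687)² = 2 × 4.079² = 2 × 16.63 = 33.3.
Round up to the next whole participant.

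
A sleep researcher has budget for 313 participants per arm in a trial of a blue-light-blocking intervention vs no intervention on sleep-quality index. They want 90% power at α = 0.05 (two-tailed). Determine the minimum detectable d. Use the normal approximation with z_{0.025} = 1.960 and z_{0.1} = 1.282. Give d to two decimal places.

For two independent groups of n = 313 each: d_min = (z_{α/2} + z_β)·√(2/n).
z-sum = 1.960 + 1.282 = 3.242.
d_min = 3.242 × √(2/313) = 3.242 × 0.0799 = 0.259.

d_min ≈ 0.26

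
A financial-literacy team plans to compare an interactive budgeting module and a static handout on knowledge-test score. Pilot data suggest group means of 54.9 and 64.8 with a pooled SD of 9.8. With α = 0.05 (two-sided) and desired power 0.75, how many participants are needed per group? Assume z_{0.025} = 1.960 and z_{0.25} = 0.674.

n = 14 per group

Cohen's d = |M₁ − M₂| / SD_pooled = |54.9 − 64.8| / 9.8 = 9.9 / 9.8 = 1.010.
For two independent groups with equal n: n = 2·((z_{α/2} + z_β) / d)².
z_{α/2} + z_β = 1.960 + 0.674 = 2.634.
n = 2 × (2.634 / 1.010)² = 2 × 2.608² = 2 × 6.80 = 13.6.
Round up to the next whole participant.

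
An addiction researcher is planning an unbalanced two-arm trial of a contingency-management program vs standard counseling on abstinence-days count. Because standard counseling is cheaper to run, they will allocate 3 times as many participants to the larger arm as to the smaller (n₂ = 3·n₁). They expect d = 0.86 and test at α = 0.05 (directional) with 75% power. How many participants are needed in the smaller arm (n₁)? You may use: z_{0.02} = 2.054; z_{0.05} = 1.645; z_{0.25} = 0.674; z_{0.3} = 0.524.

With allocation ratio k = n₂/n₁ = 3, Var(x̄₁−x̄₂) = σ²(1/n₁ + 1/(k·n₁)) = σ²·(k+1)/(k·n₁).
So n₁ = (1 + 1/k)·((z_{α} + z_β)/d)² = 1.333 × (2.319/0.86)².
n₁ = 1.333 × 7.27 = 9.7.
Round up: n₁ = 10, giving n₂ = 3 × 10 = 30.

n₁ = 10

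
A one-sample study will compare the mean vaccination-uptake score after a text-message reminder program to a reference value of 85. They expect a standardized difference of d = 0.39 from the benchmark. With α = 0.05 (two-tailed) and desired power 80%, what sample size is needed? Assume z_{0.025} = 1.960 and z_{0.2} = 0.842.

n = 52

For a one-sample test: n = ((z_{α/2} + z_β) / d)².
z_{α/2} + z_β = 1.960 + 0.842 = 2.802.
n = (2.802 / 0.39)² = 7.185² = 51.62.
Round up.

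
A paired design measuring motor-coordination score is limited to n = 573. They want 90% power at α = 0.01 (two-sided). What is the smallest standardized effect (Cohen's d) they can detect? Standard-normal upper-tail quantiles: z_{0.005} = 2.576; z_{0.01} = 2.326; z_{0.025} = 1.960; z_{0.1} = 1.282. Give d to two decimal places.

d_min ≈ 0.16

For a single sample (or paired design) of n = 573: d_min = (z_{α/2} + z_β)/√n.
z-sum = 2.576 + 1.282 = 3.858.
d_min = 3.858 / √573 = 3.858 / 23.937 = 0.161.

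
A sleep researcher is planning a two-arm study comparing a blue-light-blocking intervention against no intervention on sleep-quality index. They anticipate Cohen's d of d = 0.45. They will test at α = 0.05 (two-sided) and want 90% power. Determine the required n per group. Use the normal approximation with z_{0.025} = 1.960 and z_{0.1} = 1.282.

For two independent groups with equal n: n = 2·((z_{α/2} + z_β) / d)².
z_{α/2} + z_β = 1.960 + 1.282 = 3.242.
n = 2 × (3.242 / 0.45)² = 2 × 7.204² = 2 × 51.90 = 103.8.
Round up to the next whole participant.

n = 104 per group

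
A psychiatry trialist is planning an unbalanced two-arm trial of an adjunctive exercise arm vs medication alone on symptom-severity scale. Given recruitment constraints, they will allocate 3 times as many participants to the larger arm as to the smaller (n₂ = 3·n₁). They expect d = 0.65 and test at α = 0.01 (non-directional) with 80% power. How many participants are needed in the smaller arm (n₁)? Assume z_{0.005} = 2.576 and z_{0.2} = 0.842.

With allocation ratio k = n₂/n₁ = 3, Var(x̄₁−x̄₂) = σ²(1/n₁ + 1/(k·n₁)) = σ²·(k+1)/(k·n₁).
So n₁ = (1 + 1/k)·((z_{α/2} + z_β)/d)² = 1.333 × (3.418/0.65)².
n₁ = 1.333 × 27.65 = 36.9.
Round up: n₁ = 37, giving n₂ = 3 × 37 = 111.

n₁ = 37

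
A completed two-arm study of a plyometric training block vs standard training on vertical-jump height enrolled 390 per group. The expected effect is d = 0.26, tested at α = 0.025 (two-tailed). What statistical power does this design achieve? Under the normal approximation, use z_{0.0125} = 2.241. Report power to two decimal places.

power ≈ 0.92

For two equal groups, power = Φ(d·√(n/2) − z_{α/2}).
d·√(n/2) = 0.26 × √(390/2) = 0.26 × 13.964 = 3.631.
z_β = 3.631 − 2.241 = 1.390.
Power = Φ(1.390) = 0.918.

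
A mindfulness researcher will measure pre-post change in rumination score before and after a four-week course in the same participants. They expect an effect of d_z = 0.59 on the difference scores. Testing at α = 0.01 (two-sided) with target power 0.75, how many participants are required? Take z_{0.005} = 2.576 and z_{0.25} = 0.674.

n = 31 pairs

For a paired (one-sample on differences) test: n = ((z_{α/2} + z_β) / d)².
z_{α/2} + z_β = 2.576 + 0.674 = 3.250.
n = (3.250 / 0.59)² = 5.508² = 30.34.
Round up.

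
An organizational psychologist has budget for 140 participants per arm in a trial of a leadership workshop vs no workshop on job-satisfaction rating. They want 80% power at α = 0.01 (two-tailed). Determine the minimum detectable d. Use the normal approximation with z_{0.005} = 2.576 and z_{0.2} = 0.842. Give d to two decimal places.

For two independent groups of n = 140 each: d_min = (z_{α/2} + z_β)·√(2/n).
z-sum = 2.576 + 0.842 = 3.418.
d_min = 3.418 × √(2/140) = 3.418 × 0.1195 = 0.409.

d_min ≈ 0.41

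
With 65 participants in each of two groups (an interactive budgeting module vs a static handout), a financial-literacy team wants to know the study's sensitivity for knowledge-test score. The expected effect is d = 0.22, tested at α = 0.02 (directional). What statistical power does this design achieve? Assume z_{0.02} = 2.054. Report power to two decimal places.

power ≈ 0.21

For two equal groups, power = Φ(d·√(n/2) − z_{α}).
d·√(n/2) = 0.22 × √(65/2) = 0.22 × 5.701 = 1.254.
z_β = 1.254 − 2.054 = -0.800.
Power = Φ(-0.800) = 0.212.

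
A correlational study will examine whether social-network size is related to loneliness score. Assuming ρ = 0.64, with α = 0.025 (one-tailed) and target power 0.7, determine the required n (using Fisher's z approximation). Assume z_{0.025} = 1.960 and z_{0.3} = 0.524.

Fisher's z: C = ½·ln((1+r)/(1−r)) = ½·ln(4.5556) = 0.7582.
n = ((z_{α} + z_β)/C)² + 3.
(1.960 + 0.524) / 0.7582 = 2.484 / 0.7582 = 3.276.
n = 3.276² + 3 = 10.73 + 3 = 13.7.
Round up.

n = 14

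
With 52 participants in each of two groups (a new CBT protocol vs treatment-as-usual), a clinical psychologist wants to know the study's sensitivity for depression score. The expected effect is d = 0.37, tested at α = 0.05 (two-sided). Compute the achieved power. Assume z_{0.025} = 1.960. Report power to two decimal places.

For two equal groups, power = Φ(d·√(n/2) − z_{α/2}).
d·√(n/2) = 0.37 × √(52/2) = 0.37 × 5.099 = 1.887.
z_β = 1.887 − 1.960 = -0.073.
Power = Φ(-0.073) = 0.471.

power ≈ 0.47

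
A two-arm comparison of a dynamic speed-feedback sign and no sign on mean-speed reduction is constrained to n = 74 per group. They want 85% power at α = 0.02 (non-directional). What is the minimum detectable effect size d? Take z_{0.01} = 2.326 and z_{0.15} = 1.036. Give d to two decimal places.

For two independent groups of n = 74 each: d_min = (z_{α/2} + z_β)·√(2/n).
z-sum = 2.326 + 1.036 = 3.362.
d_min = 3.362 × √(2/74) = 3.362 × 0.1644 = 0.553.

d_min ≈ 0.55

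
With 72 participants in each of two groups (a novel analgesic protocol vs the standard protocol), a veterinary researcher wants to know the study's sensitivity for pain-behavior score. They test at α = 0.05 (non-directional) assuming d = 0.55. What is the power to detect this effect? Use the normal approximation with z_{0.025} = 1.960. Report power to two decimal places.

For two equal groups, power = Φ(d·√(n/2) − z_{α/2}).
d·√(n/2) = 0.55 × √(72/2) = 0.55 × 6.000 = 3.300.
z_β = 3.300 − 1.960 = 1.340.
Power = Φ(1.340) = 0.910.

power ≈ 0.91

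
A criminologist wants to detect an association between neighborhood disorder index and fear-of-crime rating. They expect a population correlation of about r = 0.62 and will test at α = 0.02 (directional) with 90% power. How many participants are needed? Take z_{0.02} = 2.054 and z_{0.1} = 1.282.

Fisher's z: C = ½·ln((1+r)/(1−r)) = ½·ln(4.2632) = 0.7250.
n = ((z_{α} + z_β)/C)² + 3.
(2.054 + 1.282) / 0.7250 = 3.336 / 0.7250 = 4.601.
n = 4.601² + 3 = 21.17 + 3 = 24.2.
Round up.

n = 25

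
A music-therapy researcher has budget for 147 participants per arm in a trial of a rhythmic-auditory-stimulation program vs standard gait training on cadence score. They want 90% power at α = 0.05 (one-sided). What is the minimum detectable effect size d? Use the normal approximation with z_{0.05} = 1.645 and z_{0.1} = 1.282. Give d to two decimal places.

d_min ≈ 0.34

For two independent groups of n = 147 each: d_min = (z_{α} + z_β)·√(2/n).
z-sum = 1.645 + 1.282 = 2.927.
d_min = 2.927 × √(2/147) = 2.927 × 0.1166 = 0.341.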